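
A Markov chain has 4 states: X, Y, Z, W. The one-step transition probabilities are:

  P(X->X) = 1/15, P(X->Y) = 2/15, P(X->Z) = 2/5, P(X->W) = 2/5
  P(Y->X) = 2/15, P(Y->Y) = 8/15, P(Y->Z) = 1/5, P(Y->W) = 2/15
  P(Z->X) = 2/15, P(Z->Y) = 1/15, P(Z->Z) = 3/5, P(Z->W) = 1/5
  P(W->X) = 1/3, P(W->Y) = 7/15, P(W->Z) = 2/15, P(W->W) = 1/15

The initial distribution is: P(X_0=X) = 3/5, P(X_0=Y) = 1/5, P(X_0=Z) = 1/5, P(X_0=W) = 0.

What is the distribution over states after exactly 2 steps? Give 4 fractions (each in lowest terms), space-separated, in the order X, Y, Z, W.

Propagating the distribution step by step (d_{t+1} = d_t * P):
d_0 = (X=3/5, Y=1/5, Z=1/5, W=0)
  d_1[X] = 3/5*1/15 + 1/5*2/15 + 1/5*2/15 + 0*1/3 = 7/75
  d_1[Y] = 3/5*2/15 + 1/5*8/15 + 1/5*1/15 + 0*7/15 = 1/5
  d_1[Z] = 3/5*2/5 + 1/5*1/5 + 1/5*3/5 + 0*2/15 = 2/5
  d_1[W] = 3/5*2/5 + 1/5*2/15 + 1/5*1/5 + 0*1/15 = 23/75
d_1 = (X=7/75, Y=1/5, Z=2/5, W=23/75)
  d_2[X] = 7/75*1/15 + 1/5*2/15 + 2/5*2/15 + 23/75*1/3 = 212/1125
  d_2[Y] = 7/75*2/15 + 1/5*8/15 + 2/5*1/15 + 23/75*7/15 = 13/45
  d_2[Z] = 7/75*2/5 + 1/5*1/5 + 2/5*3/5 + 23/75*2/15 = 403/1125
  d_2[W] = 7/75*2/5 + 1/5*2/15 + 2/5*1/5 + 23/75*1/15 = 37/225
d_2 = (X=212/1125, Y=13/45, Z=403/1125, W=37/225)

Answer: 212/1125 13/45 403/1125 37/225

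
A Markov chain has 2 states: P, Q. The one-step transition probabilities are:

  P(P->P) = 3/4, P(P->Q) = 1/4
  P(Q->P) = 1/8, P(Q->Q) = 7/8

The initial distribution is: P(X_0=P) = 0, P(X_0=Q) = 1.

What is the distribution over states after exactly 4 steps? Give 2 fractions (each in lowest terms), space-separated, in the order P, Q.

Answer: 1157/4096 2939/4096

Derivation:
Propagating the distribution step by step (d_{t+1} = d_t * P):
d_0 = (P=0, Q=1)
  d_1[P] = 0*3/4 + 1*1/8 = 1/8
  d_1[Q] = 0*1/4 + 1*7/8 = 7/8
d_1 = (P=1/8, Q=7/8)
  d_2[P] = 1/8*3/4 + 7/8*1/8 = 13/64
  d_2[Q] = 1/8*1/4 + 7/8*7/8 = 51/64
d_2 = (P=13/64, Q=51/64)
  d_3[P] = 13/64*3/4 + 51/64*1/8 = 129/512
  d_3[Q] = 13/64*1/4 + 51/64*7/8 = 383/512
d_3 = (P=129/512, Q=383/512)
  d_4[P] = 129/512*3/4 + 383/512*1/8 = 1157/4096
  d_4[Q] = 129/512*1/4 + 383/512*7/8 = 2939/4096
d_4 = (P=1157/4096, Q=2939/4096)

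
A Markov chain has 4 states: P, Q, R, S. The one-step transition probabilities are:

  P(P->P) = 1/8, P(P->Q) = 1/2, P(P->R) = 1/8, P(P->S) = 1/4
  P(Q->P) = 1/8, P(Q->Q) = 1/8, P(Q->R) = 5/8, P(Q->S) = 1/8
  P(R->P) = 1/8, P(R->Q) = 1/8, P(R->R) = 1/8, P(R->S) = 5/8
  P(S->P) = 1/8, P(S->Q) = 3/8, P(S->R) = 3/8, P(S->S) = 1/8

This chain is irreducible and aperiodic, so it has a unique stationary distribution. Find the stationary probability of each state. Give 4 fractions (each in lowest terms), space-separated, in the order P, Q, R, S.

The stationary distribution satisfies pi = pi * P, i.e.:
  pi_P = 1/8*pi_P + 1/8*pi_Q + 1/8*pi_R + 1/8*pi_S
  pi_Q = 1/2*pi_P + 1/8*pi_Q + 1/8*pi_R + 3/8*pi_S
  pi_R = 1/8*pi_P + 5/8*pi_Q + 1/8*pi_R + 3/8*pi_S
  pi_S = 1/4*pi_P + 1/8*pi_Q + 5/8*pi_R + 1/8*pi_S
with normalization: pi_P + pi_Q + pi_R + pi_S = 1.

Using the first 3 balance equations plus normalization, the linear system A*pi = b is:
  [-7/8, 1/8, 1/8, 1/8] . pi = 0
  [1/2, -7/8, 1/8, 3/8] . pi = 0
  [1/8, 5/8, -7/8, 3/8] . pi = 0
  [1, 1, 1, 1] . pi = 1

Solving yields:
  pi_P = 1/8
  pi_Q = 103/416
  pi_R = 135/416
  pi_S = 63/208

Verification (pi * P):
  1/8*1/8 + 103/416*1/8 + 135/416*1/8 + 63/208*1/8 = 1/8 = pi_P  (ok)
  1/8*1/2 + 103/416*1/8 + 135/416*1/8 + 63/208*3/8 = 103/416 = pi_Q  (ok)
  1/8*1/8 + 103/416*5/8 + 135/416*1/8 + 63/208*3/8 = 135/416 = pi_R  (ok)
  1/8*1/4 + 103/416*1/8 + 135/416*5/8 + 63/208*1/8 = 63/208 = pi_S  (ok)

Answer: 1/8 103/416 135/416 63/208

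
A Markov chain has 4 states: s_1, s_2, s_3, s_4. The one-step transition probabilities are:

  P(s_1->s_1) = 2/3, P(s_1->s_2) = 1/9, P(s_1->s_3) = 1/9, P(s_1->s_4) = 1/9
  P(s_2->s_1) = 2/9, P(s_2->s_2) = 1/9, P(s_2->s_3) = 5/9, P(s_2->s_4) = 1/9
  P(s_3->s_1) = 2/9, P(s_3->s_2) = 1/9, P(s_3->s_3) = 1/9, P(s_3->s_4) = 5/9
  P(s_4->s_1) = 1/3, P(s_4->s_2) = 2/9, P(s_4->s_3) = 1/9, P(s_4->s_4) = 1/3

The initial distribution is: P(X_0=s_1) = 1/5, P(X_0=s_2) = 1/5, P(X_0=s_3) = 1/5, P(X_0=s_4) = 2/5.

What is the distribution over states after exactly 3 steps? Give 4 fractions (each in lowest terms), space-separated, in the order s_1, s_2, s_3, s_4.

Answer: 317/729 512/3645 637/3645 911/3645

Derivation:
Propagating the distribution step by step (d_{t+1} = d_t * P):
d_0 = (s_1=1/5, s_2=1/5, s_3=1/5, s_4=2/5)
  d_1[s_1] = 1/5*2/3 + 1/5*2/9 + 1/5*2/9 + 2/5*1/3 = 16/45
  d_1[s_2] = 1/5*1/9 + 1/5*1/9 + 1/5*1/9 + 2/5*2/9 = 7/45
  d_1[s_3] = 1/5*1/9 + 1/5*5/9 + 1/5*1/9 + 2/5*1/9 = 1/5
  d_1[s_4] = 1/5*1/9 + 1/5*1/9 + 1/5*5/9 + 2/5*1/3 = 13/45
d_1 = (s_1=16/45, s_2=7/45, s_3=1/5, s_4=13/45)
  d_2[s_1] = 16/45*2/3 + 7/45*2/9 + 1/5*2/9 + 13/45*1/3 = 167/405
  d_2[s_2] = 16/45*1/9 + 7/45*1/9 + 1/5*1/9 + 13/45*2/9 = 58/405
  d_2[s_3] = 16/45*1/9 + 7/45*5/9 + 1/5*1/9 + 13/45*1/9 = 73/405
  d_2[s_4] = 16/45*1/9 + 7/45*1/9 + 1/5*5/9 + 13/45*1/3 = 107/405
d_2 = (s_1=167/405, s_2=58/405, s_3=73/405, s_4=107/405)
  d_3[s_1] = 167/405*2/3 + 58/405*2/9 + 73/405*2/9 + 107/405*1/3 = 317/729
  d_3[s_2] = 167/405*1/9 + 58/405*1/9 + 73/405*1/9 + 107/405*2/9 = 512/3645
  d_3[s_3] = 167/405*1/9 + 58/405*5/9 + 73/405*1/9 + 107/405*1/9 = 637/3645
  d_3[s_4] = 167/405*1/9 + 58/405*1/9 + 73/405*5/9 + 107/405*1/3 = 911/3645
d_3 = (s_1=317/729, s_2=512/3645, s_3=637/3645, s_4=911/3645)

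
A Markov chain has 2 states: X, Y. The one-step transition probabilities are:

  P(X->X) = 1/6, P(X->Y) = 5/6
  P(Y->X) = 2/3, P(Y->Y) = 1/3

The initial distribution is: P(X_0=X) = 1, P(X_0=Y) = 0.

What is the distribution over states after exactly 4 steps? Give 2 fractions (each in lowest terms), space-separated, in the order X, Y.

Answer: 23/48 25/48

Derivation:
Propagating the distribution step by step (d_{t+1} = d_t * P):
d_0 = (X=1, Y=0)
  d_1[X] = 1*1/6 + 0*2/3 = 1/6
  d_1[Y] = 1*5/6 + 0*1/3 = 5/6
d_1 = (X=1/6, Y=5/6)
  d_2[X] = 1/6*1/6 + 5/6*2/3 = 7/12
  d_2[Y] = 1/6*5/6 + 5/6*1/3 = 5/12
d_2 = (X=7/12, Y=5/12)
  d_3[X] = 7/12*1/6 + 5/12*2/3 = 3/8
  d_3[Y] = 7/12*5/6 + 5/12*1/3 = 5/8
d_3 = (X=3/8, Y=5/8)
  d_4[X] = 3/8*1/6 + 5/8*2/3 = 23/48
  d_4[Y] = 3/8*5/6 + 5/8*1/3 = 25/48
d_4 = (X=23/48, Y=25/48)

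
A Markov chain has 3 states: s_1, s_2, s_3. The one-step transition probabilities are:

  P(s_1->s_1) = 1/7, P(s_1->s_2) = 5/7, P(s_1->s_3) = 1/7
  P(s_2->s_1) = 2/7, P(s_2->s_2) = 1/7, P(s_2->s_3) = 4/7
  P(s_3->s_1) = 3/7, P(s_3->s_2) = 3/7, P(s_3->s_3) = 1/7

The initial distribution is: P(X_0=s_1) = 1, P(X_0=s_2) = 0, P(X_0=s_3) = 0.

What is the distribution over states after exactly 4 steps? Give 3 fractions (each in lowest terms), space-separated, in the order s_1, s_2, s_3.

Answer: 668/2401 943/2401 790/2401

Derivation:
Propagating the distribution step by step (d_{t+1} = d_t * P):
d_0 = (s_1=1, s_2=0, s_3=0)
  d_1[s_1] = 1*1/7 + 0*2/7 + 0*3/7 = 1/7
  d_1[s_2] = 1*5/7 + 0*1/7 + 0*3/7 = 5/7
  d_1[s_3] = 1*1/7 + 0*4/7 + 0*1/7 = 1/7
d_1 = (s_1=1/7, s_2=5/7, s_3=1/7)
  d_2[s_1] = 1/7*1/7 + 5/7*2/7 + 1/7*3/7 = 2/7
  d_2[s_2] = 1/7*5/7 + 5/7*1/7 + 1/7*3/7 = 13/49
  d_2[s_3] = 1/7*1/7 + 5/7*4/7 + 1/7*1/7 = 22/49
d_2 = (s_1=2/7, s_2=13/49, s_3=22/49)
  d_3[s_1] = 2/7*1/7 + 13/49*2/7 + 22/49*3/7 = 106/343
  d_3[s_2] = 2/7*5/7 + 13/49*1/7 + 22/49*3/7 = 149/343
  d_3[s_3] = 2/7*1/7 + 13/49*4/7 + 22/49*1/7 = 88/343
d_3 = (s_1=106/343, s_2=149/343, s_3=88/343)
  d_4[s_1] = 106/343*1/7 + 149/343*2/7 + 88/343*3/7 = 668/2401
  d_4[s_2] = 106/343*5/7 + 149/343*1/7 + 88/343*3/7 = 943/2401
  d_4[s_3] = 106/343*1/7 + 149/343*4/7 + 88/343*1/7 = 790/2401
d_4 = (s_1=668/2401, s_2=943/2401, s_3=790/2401)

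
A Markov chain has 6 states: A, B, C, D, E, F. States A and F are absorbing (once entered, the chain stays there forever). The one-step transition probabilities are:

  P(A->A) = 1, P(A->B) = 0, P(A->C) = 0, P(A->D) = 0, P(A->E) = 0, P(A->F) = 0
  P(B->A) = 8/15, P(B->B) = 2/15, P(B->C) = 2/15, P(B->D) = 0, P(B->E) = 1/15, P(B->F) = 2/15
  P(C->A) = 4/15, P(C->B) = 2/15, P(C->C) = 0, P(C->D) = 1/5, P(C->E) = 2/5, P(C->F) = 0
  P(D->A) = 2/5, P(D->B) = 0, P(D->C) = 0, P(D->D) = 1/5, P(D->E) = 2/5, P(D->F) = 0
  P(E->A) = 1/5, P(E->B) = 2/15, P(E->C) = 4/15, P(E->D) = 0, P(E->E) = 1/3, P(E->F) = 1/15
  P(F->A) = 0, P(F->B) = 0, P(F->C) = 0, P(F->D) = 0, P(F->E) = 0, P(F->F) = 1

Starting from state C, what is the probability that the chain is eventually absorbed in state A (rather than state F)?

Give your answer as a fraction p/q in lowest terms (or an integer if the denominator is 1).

Answer: 855/968

Derivation:
Let a_i = P(absorbed in A | start in state i).
Boundary conditions: a_A = 1, a_F = 0.
For each transient state i, a_i = sum_j P(i->j) * a_j:
  a_B = 8/15*a_A + 2/15*a_B + 2/15*a_C + 0*a_D + 1/15*a_E + 2/15*a_F
  a_C = 4/15*a_A + 2/15*a_B + 0*a_C + 1/5*a_D + 2/5*a_E + 0*a_F
  a_D = 2/5*a_A + 0*a_B + 0*a_C + 1/5*a_D + 2/5*a_E + 0*a_F
  a_E = 1/5*a_A + 2/15*a_B + 4/15*a_C + 0*a_D + 1/3*a_E + 1/15*a_F

Substituting a_A = 1 and a_F = 0, rearrange to (I - Q) a = r where r[i] = P(i -> A):
  [13/15, -2/15, 0, -1/15] . (a_B, a_C, a_D, a_E) = 8/15
  [-2/15, 1, -1/5, -2/5] . (a_B, a_C, a_D, a_E) = 4/15
  [0, 0, 4/5, -2/5] . (a_B, a_C, a_D, a_E) = 2/5
  [-2/15, -4/15, 0, 2/3] . (a_B, a_C, a_D, a_E) = 1/5

Solving yields:
  a_B = 197/242
  a_C = 855/968
  a_D = 879/968
  a_E = 395/484

Starting state is C, so the absorption probability is a_C = 855/968.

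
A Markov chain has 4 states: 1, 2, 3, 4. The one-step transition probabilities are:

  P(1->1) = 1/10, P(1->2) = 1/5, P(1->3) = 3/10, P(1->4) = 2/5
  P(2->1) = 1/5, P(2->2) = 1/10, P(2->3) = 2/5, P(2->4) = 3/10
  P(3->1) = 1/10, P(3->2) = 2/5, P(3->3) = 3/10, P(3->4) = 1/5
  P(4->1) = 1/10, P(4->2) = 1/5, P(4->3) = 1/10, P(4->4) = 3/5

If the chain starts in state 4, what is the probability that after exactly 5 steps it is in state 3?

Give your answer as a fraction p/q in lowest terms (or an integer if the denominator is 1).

Answer: 1191/5000

Derivation:
Computing P^5 by repeated multiplication:
P^1 =
  1: [1/10, 1/5, 3/10, 2/5]
  2: [1/5, 1/10, 2/5, 3/10]
  3: [1/10, 2/5, 3/10, 1/5]
  4: [1/10, 1/5, 1/10, 3/5]
P^2 =
  1: [3/25, 6/25, 6/25, 2/5]
  2: [11/100, 27/100, 1/4, 37/100]
  3: [7/50, 11/50, 3/10, 17/50]
  4: [3/25, 1/5, 1/5, 12/25]
P^3 =
  1: [31/250, 28/125, 61/250, 51/125]
  2: [127/1000, 223/1000, 253/1000, 397/1000]
  3: [61/500, 119/500, 127/500, 193/500]
  4: [3/25, 11/50, 28/125, 109/250]
P^4 =
  1: [153/1250, 283/1250, 301/1250, 513/1250]
  2: [1223/10000, 2283/10000, 2429/10000, 813/2000]
  3: [619/5000, 227/1000, 1233/5000, 2013/5000]
  4: [61/500, 557/2500, 587/2500, 1051/2500]
P^5 =
  1: [1533/12500, 2819/12500, 3007/12500, 5141/12500]
  2: [12283/100000, 903/4000, 24153/100000, 40989/100000]
  3: [1227/10000, 11331/50000, 12109/50000, 817/2000]
  4: [3057/25000, 5617/25000, 1191/5000, 10371/25000]

(P^5)[4 -> 3] = 1191/5000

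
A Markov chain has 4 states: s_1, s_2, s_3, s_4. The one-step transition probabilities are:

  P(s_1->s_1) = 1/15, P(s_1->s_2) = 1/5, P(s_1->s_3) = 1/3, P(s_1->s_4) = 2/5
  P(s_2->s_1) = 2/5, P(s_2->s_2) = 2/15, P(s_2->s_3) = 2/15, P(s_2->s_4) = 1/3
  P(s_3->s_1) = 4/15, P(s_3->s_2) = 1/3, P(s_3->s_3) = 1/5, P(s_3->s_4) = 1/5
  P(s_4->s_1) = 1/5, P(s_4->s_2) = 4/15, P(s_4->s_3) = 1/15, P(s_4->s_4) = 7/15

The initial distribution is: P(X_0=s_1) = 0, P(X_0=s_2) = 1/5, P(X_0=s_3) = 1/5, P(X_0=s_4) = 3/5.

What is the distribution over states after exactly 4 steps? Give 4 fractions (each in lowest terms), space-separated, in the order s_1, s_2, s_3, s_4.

Propagating the distribution step by step (d_{t+1} = d_t * P):
d_0 = (s_1=0, s_2=1/5, s_3=1/5, s_4=3/5)
  d_1[s_1] = 0*1/15 + 1/5*2/5 + 1/5*4/15 + 3/5*1/5 = 19/75
  d_1[s_2] = 0*1/5 + 1/5*2/15 + 1/5*1/3 + 3/5*4/15 = 19/75
  d_1[s_3] = 0*1/3 + 1/5*2/15 + 1/5*1/5 + 3/5*1/15 = 8/75
  d_1[s_4] = 0*2/5 + 1/5*1/3 + 1/5*1/5 + 3/5*7/15 = 29/75
d_1 = (s_1=19/75, s_2=19/75, s_3=8/75, s_4=29/75)
  d_2[s_1] = 19/75*1/15 + 19/75*2/5 + 8/75*4/15 + 29/75*1/5 = 28/125
  d_2[s_2] = 19/75*1/5 + 19/75*2/15 + 8/75*1/3 + 29/75*4/15 = 251/1125
  d_2[s_3] = 19/75*1/3 + 19/75*2/15 + 8/75*1/5 + 29/75*1/15 = 62/375
  d_2[s_4] = 19/75*2/5 + 19/75*1/3 + 8/75*1/5 + 29/75*7/15 = 436/1125
d_2 = (s_1=28/125, s_2=251/1125, s_3=62/375, s_4=436/1125)
  d_3[s_1] = 28/125*1/15 + 251/1125*2/5 + 62/375*4/15 + 436/1125*1/5 = 254/1125
  d_3[s_2] = 28/125*1/5 + 251/1125*2/15 + 62/375*1/3 + 436/1125*4/15 = 3932/16875
  d_3[s_3] = 28/125*1/3 + 251/1125*2/15 + 62/375*1/5 + 436/1125*1/15 = 2756/16875
  d_3[s_4] = 28/125*2/5 + 251/1125*1/3 + 62/375*1/5 + 436/1125*7/15 = 6377/16875
d_3 = (s_1=254/1125, s_2=3932/16875, s_3=2756/16875, s_4=6377/16875)
  d_4[s_1] = 254/1125*1/15 + 3932/16875*2/5 + 2756/16875*4/15 + 6377/16875*1/5 = 57557/253125
  d_4[s_2] = 254/1125*1/5 + 3932/16875*2/15 + 2756/16875*1/3 + 6377/16875*4/15 = 58582/253125
  d_4[s_3] = 254/1125*1/3 + 3932/16875*2/15 + 2756/16875*1/5 + 6377/16875*1/15 = 13853/84375
  d_4[s_4] = 254/1125*2/5 + 3932/16875*1/3 + 2756/16875*1/5 + 6377/16875*7/15 = 10603/28125
d_4 = (s_1=57557/253125, s_2=58582/253125, s_3=13853/84375, s_4=10603/28125)

Answer: 57557/253125 58582/253125 13853/84375 10603/28125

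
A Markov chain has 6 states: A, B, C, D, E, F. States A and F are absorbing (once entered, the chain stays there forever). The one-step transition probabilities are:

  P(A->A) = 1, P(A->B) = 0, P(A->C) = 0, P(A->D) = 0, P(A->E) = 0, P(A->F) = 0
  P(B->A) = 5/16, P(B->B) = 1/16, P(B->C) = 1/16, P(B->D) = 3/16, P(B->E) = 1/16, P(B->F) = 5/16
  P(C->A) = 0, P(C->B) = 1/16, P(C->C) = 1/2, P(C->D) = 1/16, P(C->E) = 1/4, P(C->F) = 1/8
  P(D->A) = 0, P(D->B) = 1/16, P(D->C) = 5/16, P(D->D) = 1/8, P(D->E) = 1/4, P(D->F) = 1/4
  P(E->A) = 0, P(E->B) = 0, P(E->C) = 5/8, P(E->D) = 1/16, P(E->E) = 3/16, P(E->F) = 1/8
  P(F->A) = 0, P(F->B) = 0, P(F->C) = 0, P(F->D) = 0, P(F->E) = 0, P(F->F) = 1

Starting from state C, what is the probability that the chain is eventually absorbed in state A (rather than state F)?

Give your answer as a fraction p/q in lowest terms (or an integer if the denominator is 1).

Answer: 195/2044

Derivation:
Let a_i = P(absorbed in A | start in state i).
Boundary conditions: a_A = 1, a_F = 0.
For each transient state i, a_i = sum_j P(i->j) * a_j:
  a_B = 5/16*a_A + 1/16*a_B + 1/16*a_C + 3/16*a_D + 1/16*a_E + 5/16*a_F
  a_C = 0*a_A + 1/16*a_B + 1/2*a_C + 1/16*a_D + 1/4*a_E + 1/8*a_F
  a_D = 0*a_A + 1/16*a_B + 5/16*a_C + 1/8*a_D + 1/4*a_E + 1/4*a_F
  a_E = 0*a_A + 0*a_B + 5/8*a_C + 1/16*a_D + 3/16*a_E + 1/8*a_F

Substituting a_A = 1 and a_F = 0, rearrange to (I - Q) a = r where r[i] = P(i -> A):
  [15/16, -1/16, -3/16, -1/16] . (a_B, a_C, a_D, a_E) = 5/16
  [-1/16, 1/2, -1/16, -1/4] . (a_B, a_C, a_D, a_E) = 0
  [-1/16, -5/16, 7/8, -1/4] . (a_B, a_C, a_D, a_E) = 0
  [0, -5/8, -1/16, 13/16] . (a_B, a_C, a_D, a_E) = 0

Solving yields:
  a_B = 739/2044
  a_C = 195/2044
  a_D = 169/2044
  a_E = 163/2044

Starting state is C, so the absorption probability is a_C = 195/2044.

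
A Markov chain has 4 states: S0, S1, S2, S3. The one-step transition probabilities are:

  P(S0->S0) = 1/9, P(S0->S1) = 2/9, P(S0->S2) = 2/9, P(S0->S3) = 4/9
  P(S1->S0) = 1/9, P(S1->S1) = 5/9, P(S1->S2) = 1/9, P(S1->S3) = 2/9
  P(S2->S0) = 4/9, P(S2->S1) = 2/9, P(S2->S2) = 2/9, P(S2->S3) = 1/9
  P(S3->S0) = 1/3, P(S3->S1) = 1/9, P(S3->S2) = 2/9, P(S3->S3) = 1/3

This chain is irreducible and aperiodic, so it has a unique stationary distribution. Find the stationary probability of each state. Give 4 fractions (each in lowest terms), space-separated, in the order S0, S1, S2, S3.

Answer: 5/21 2/7 4/21 2/7

Derivation:
The stationary distribution satisfies pi = pi * P, i.e.:
  pi_S0 = 1/9*pi_S0 + 1/9*pi_S1 + 4/9*pi_S2 + 1/3*pi_S3
  pi_S1 = 2/9*pi_S0 + 5/9*pi_S1 + 2/9*pi_S2 + 1/9*pi_S3
  pi_S2 = 2/9*pi_S0 + 1/9*pi_S1 + 2/9*pi_S2 + 2/9*pi_S3
  pi_S3 = 4/9*pi_S0 + 2/9*pi_S1 + 1/9*pi_S2 + 1/3*pi_S3
with normalization: pi_S0 + pi_S1 + pi_S2 + pi_S3 = 1.

Using the first 3 balance equations plus normalization, the linear system A*pi = b is:
  [-8/9, 1/9, 4/9, 1/3] . pi = 0
  [2/9, -4/9, 2/9, 1/9] . pi = 0
  [2/9, 1/9, -7/9, 2/9] . pi = 0
  [1, 1, 1, 1] . pi = 1

Solving yields:
  pi_S0 = 5/21
  pi_S1 = 2/7
  pi_S2 = 4/21
  pi_S3 = 2/7

Verification (pi * P):
  5/21*1/9 + 2/7*1/9 + 4/21*4/9 + 2/7*1/3 = 5/21 = pi_S0  (ok)
  5/21*2/9 + 2/7*5/9 + 4/21*2/9 + 2/7*1/9 = 2/7 = pi_S1  (ok)
  5/21*2/9 + 2/7*1/9 + 4/21*2/9 + 2/7*2/9 = 4/21 = pi_S2  (ok)
  5/21*4/9 + 2/7*2/9 + 4/21*1/9 + 2/7*1/3 = 2/7 = pi_S3  (ok)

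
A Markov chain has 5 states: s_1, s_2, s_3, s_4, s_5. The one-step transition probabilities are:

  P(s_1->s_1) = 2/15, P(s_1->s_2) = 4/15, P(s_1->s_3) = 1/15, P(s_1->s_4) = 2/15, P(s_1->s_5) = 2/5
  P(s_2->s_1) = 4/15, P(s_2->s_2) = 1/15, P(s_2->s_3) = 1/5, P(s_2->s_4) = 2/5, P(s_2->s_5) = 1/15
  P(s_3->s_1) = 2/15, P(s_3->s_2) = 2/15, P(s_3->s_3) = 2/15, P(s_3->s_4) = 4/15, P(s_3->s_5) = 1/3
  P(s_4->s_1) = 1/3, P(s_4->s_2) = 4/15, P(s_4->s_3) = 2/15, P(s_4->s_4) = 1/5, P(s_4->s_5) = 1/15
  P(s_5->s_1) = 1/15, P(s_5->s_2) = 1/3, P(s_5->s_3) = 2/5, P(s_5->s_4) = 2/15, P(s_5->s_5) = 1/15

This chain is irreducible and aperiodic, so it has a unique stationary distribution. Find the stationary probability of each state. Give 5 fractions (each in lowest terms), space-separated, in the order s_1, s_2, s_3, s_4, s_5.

Answer: 379/1939 411/1939 354/1939 445/1939 50/277

Derivation:
The stationary distribution satisfies pi = pi * P, i.e.:
  pi_s_1 = 2/15*pi_s_1 + 4/15*pi_s_2 + 2/15*pi_s_3 + 1/3*pi_s_4 + 1/15*pi_s_5
  pi_s_2 = 4/15*pi_s_1 + 1/15*pi_s_2 + 2/15*pi_s_3 + 4/15*pi_s_4 + 1/3*pi_s_5
  pi_s_3 = 1/15*pi_s_1 + 1/5*pi_s_2 + 2/15*pi_s_3 + 2/15*pi_s_4 + 2/5*pi_s_5
  pi_s_4 = 2/15*pi_s_1 + 2/5*pi_s_2 + 4/15*pi_s_3 + 1/5*pi_s_4 + 2/15*pi_s_5
  pi_s_5 = 2/5*pi_s_1 + 1/15*pi_s_2 + 1/3*pi_s_3 + 1/15*pi_s_4 + 1/15*pi_s_5
with normalization: pi_s_1 + pi_s_2 + pi_s_3 + pi_s_4 + pi_s_5 = 1.

Using the first 4 balance equations plus normalization, the linear system A*pi = b is:
  [-13/15, 4/15, 2/15, 1/3, 1/15] . pi = 0
  [4/15, -14/15, 2/15, 4/15, 1/3] . pi = 0
  [1/15, 1/5, -13/15, 2/15, 2/5] . pi = 0
  [2/15, 2/5, 4/15, -4/5, 2/15] . pi = 0
  [1, 1, 1, 1, 1] . pi = 1

Solving yields:
  pi_s_1 = 379/1939
  pi_s_2 = 411/1939
  pi_s_3 = 354/1939
  pi_s_4 = 445/1939
  pi_s_5 = 50/277

Verification (pi * P):
  379/1939*2/15 + 411/1939*4/15 + 354/1939*2/15 + 445/1939*1/3 + 50/277*1/15 = 379/1939 = pi_s_1  (ok)
  379/1939*4/15 + 411/1939*1/15 + 354/1939*2/15 + 445/1939*4/15 + 50/277*1/3 = 411/1939 = pi_s_2  (ok)
  379/1939*1/15 + 411/1939*1/5 + 354/1939*2/15 + 445/1939*2/15 + 50/277*2/5 = 354/1939 = pi_s_3  (ok)
  379/1939*2/15 + 411/1939*2/5 + 354/1939*4/15 + 445/1939*1/5 + 50/277*2/15 = 445/1939 = pi_s_4  (ok)
  379/1939*2/5 + 411/1939*1/15 + 354/1939*1/3 + 445/1939*1/15 + 50/277*1/15 = 50/277 = pi_s_5  (ok)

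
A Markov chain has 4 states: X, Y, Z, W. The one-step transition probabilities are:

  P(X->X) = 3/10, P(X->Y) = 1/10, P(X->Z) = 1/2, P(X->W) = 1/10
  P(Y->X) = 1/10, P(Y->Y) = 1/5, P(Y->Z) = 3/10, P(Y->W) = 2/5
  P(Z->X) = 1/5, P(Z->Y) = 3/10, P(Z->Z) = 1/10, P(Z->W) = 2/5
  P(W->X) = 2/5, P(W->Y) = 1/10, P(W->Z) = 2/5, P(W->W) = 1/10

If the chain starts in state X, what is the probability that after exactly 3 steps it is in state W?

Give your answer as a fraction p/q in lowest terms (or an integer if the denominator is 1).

Computing P^3 by repeated multiplication:
P^1 =
  X: [3/10, 1/10, 1/2, 1/10]
  Y: [1/10, 1/5, 3/10, 2/5]
  Z: [1/5, 3/10, 1/10, 2/5]
  W: [2/5, 1/10, 2/5, 1/10]
P^2 =
  X: [6/25, 21/100, 27/100, 7/25]
  Y: [27/100, 9/50, 3/10, 1/4]
  Z: [27/100, 3/20, 9/25, 11/50]
  W: [1/4, 19/100, 31/100, 1/4]
P^3 =
  X: [259/1000, 7/40, 161/500, 61/250]
  Y: [259/1000, 89/500, 319/1000, 61/250]
  Z: [32/125, 187/1000, 38/125, 253/1000]
  W: [32/125, 181/1000, 313/1000, 1/4]

(P^3)[X -> W] = 61/250

Answer: 61/250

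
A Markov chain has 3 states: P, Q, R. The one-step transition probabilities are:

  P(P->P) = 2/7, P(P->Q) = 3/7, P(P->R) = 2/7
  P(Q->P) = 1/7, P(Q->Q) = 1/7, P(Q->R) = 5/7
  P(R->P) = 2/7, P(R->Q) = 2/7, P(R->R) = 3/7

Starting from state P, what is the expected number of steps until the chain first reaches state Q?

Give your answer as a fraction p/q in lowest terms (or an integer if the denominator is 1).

Let h_i = expected steps to first reach Q from state i.
Boundary: h_Q = 0.
First-step equations for the other states:
  h_P = 1 + 2/7*h_P + 3/7*h_Q + 2/7*h_R
  h_R = 1 + 2/7*h_P + 2/7*h_Q + 3/7*h_R

Substituting h_Q = 0 and rearranging gives the linear system (I - Q) h = 1:
  [5/7, -2/7] . (h_P, h_R) = 1
  [-2/7, 4/7] . (h_P, h_R) = 1

Solving yields:
  h_P = 21/8
  h_R = 49/16

Starting state is P, so the expected hitting time is h_P = 21/8.

Answer: 21/8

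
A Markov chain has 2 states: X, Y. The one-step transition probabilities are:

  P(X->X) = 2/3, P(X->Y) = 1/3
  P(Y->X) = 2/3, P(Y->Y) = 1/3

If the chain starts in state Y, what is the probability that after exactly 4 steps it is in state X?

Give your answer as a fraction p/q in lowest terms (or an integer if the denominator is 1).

Computing P^4 by repeated multiplication:
P^1 =
  X: [2/3, 1/3]
  Y: [2/3, 1/3]
P^2 =
  X: [2/3, 1/3]
  Y: [2/3, 1/3]
P^3 =
  X: [2/3, 1/3]
  Y: [2/3, 1/3]
P^4 =
  X: [2/3, 1/3]
  Y: [2/3, 1/3]

(P^4)[Y -> X] = 2/3

Answer: 2/3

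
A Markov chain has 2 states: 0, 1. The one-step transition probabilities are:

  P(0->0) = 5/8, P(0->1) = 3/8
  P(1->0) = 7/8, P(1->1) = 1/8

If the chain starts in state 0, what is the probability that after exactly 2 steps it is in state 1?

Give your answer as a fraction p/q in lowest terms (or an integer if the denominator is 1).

Answer: 9/32

Derivation:
Computing P^2 by repeated multiplication:
P^1 =
  0: [5/8, 3/8]
  1: [7/8, 1/8]
P^2 =
  0: [23/32, 9/32]
  1: [21/32, 11/32]

(P^2)[0 -> 1] = 9/32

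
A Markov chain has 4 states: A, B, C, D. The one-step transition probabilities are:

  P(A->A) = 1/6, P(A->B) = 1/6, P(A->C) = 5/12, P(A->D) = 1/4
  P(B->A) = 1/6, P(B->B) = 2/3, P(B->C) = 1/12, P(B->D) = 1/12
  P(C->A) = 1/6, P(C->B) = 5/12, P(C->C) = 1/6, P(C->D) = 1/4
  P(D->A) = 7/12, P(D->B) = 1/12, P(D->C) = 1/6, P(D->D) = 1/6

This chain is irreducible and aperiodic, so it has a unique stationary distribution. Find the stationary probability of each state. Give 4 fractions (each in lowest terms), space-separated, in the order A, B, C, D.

Answer: 101/426 57/142 41/213 12/71

Derivation:
The stationary distribution satisfies pi = pi * P, i.e.:
  pi_A = 1/6*pi_A + 1/6*pi_B + 1/6*pi_C + 7/12*pi_D
  pi_B = 1/6*pi_A + 2/3*pi_B + 5/12*pi_C + 1/12*pi_D
  pi_C = 5/12*pi_A + 1/12*pi_B + 1/6*pi_C + 1/6*pi_D
  pi_D = 1/4*pi_A + 1/12*pi_B + 1/4*pi_C + 1/6*pi_D
with normalization: pi_A + pi_B + pi_C + pi_D = 1.

Using the first 3 balance equations plus normalization, the linear system A*pi = b is:
  [-5/6, 1/6, 1/6, 7/12] . pi = 0
  [1/6, -1/3, 5/12, 1/12] . pi = 0
  [5/12, 1/12, -5/6, 1/6] . pi = 0
  [1, 1, 1, 1] . pi = 1

Solving yields:
  pi_A = 101/426
  pi_B = 57/142
  pi_C = 41/213
  pi_D = 12/71

Verification (pi * P):
  101/426*1/6 + 57/142*1/6 + 41/213*1/6 + 12/71*7/12 = 101/426 = pi_A  (ok)
  101/426*1/6 + 57/142*2/3 + 41/213*5/12 + 12/71*1/12 = 57/142 = pi_B  (ok)
  101/426*5/12 + 57/142*1/12 + 41/213*1/6 + 12/71*1/6 = 41/213 = pi_C  (ok)
  101/426*1/4 + 57/142*1/12 + 41/213*1/4 + 12/71*1/6 = 12/71 = pi_D  (ok)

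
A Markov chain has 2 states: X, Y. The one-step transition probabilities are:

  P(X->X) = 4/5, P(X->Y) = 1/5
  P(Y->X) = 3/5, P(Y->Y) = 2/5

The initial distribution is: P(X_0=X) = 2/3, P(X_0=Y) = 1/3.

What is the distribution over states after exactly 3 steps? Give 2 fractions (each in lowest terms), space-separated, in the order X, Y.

Answer: 281/375 94/375

Derivation:
Propagating the distribution step by step (d_{t+1} = d_t * P):
d_0 = (X=2/3, Y=1/3)
  d_1[X] = 2/3*4/5 + 1/3*3/5 = 11/15
  d_1[Y] = 2/3*1/5 + 1/3*2/5 = 4/15
d_1 = (X=11/15, Y=4/15)
  d_2[X] = 11/15*4/5 + 4/15*3/5 = 56/75
  d_2[Y] = 11/15*1/5 + 4/15*2/5 = 19/75
d_2 = (X=56/75, Y=19/75)
  d_3[X] = 56/75*4/5 + 19/75*3/5 = 281/375
  d_3[Y] = 56/75*1/5 + 19/75*2/5 = 94/375
d_3 = (X=281/375, Y=94/375)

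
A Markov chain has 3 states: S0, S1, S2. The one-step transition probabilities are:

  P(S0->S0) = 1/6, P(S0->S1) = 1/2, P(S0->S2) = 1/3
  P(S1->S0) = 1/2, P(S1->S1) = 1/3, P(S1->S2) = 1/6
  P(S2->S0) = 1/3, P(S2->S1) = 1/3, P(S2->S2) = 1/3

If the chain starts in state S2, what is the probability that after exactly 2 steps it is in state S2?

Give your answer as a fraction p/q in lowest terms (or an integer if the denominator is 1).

Answer: 5/18

Derivation:
Computing P^2 by repeated multiplication:
P^1 =
  S0: [1/6, 1/2, 1/3]
  S1: [1/2, 1/3, 1/6]
  S2: [1/3, 1/3, 1/3]
P^2 =
  S0: [7/18, 13/36, 1/4]
  S1: [11/36, 5/12, 5/18]
  S2: [1/3, 7/18, 5/18]

(P^2)[S2 -> S2] = 5/18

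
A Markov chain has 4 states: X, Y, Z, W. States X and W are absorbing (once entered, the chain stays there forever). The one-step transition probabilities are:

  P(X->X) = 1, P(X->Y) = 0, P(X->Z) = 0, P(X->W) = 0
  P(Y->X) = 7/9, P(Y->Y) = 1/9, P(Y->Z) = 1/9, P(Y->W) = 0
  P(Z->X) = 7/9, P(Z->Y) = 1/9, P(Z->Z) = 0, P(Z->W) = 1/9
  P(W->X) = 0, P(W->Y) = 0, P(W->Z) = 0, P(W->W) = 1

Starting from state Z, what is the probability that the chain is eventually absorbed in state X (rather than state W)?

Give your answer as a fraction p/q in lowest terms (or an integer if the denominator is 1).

Answer: 63/71

Derivation:
Let a_i = P(absorbed in X | start in state i).
Boundary conditions: a_X = 1, a_W = 0.
For each transient state i, a_i = sum_j P(i->j) * a_j:
  a_Y = 7/9*a_X + 1/9*a_Y + 1/9*a_Z + 0*a_W
  a_Z = 7/9*a_X + 1/9*a_Y + 0*a_Z + 1/9*a_W

Substituting a_X = 1 and a_W = 0, rearrange to (I - Q) a = r where r[i] = P(i -> X):
  [8/9, -1/9] . (a_Y, a_Z) = 7/9
  [-1/9, 1] . (a_Y, a_Z) = 7/9

Solving yields:
  a_Y = 70/71
  a_Z = 63/71

Starting state is Z, so the absorption probability is a_Z = 63/71.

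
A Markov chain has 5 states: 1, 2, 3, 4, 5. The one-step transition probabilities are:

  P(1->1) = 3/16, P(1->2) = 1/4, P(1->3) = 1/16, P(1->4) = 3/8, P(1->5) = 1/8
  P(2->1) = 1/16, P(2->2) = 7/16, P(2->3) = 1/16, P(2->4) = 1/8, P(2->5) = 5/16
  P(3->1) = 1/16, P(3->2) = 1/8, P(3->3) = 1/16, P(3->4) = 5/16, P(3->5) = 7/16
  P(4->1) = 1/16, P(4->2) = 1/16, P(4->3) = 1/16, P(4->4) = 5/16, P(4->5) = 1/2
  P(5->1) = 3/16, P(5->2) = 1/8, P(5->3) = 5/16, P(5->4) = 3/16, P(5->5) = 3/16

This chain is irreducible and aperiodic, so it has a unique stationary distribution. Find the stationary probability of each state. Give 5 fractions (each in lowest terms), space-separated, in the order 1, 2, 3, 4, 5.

Answer: 2949/25324 4573/25324 1789/12662 6243/25324 7981/25324

Derivation:
The stationary distribution satisfies pi = pi * P, i.e.:
  pi_1 = 3/16*pi_1 + 1/16*pi_2 + 1/16*pi_3 + 1/16*pi_4 + 3/16*pi_5
  pi_2 = 1/4*pi_1 + 7/16*pi_2 + 1/8*pi_3 + 1/16*pi_4 + 1/8*pi_5
  pi_3 = 1/16*pi_1 + 1/16*pi_2 + 1/16*pi_3 + 1/16*pi_4 + 5/16*pi_5
  pi_4 = 3/8*pi_1 + 1/8*pi_2 + 5/16*pi_3 + 5/16*pi_4 + 3/16*pi_5
  pi_5 = 1/8*pi_1 + 5/16*pi_2 + 7/16*pi_3 + 1/2*pi_4 + 3/16*pi_5
with normalization: pi_1 + pi_2 + pi_3 + pi_4 + pi_5 = 1.

Using the first 4 balance equations plus normalization, the linear system A*pi = b is:
  [-13/16, 1/16, 1/16, 1/16, 3/16] . pi = 0
  [1/4, -9/16, 1/8, 1/16, 1/8] . pi = 0
  [1/16, 1/16, -15/16, 1/16, 5/16] . pi = 0
  [3/8, 1/8, 5/16, -11/16, 3/16] . pi = 0
  [1, 1, 1, 1, 1] . pi = 1

Solving yields:
  pi_1 = 2949/25324
  pi_2 = 4573/25324
  pi_3 = 1789/12662
  pi_4 = 6243/25324
  pi_5 = 7981/25324

Verification (pi * P):
  2949/25324*3/16 + 4573/25324*1/16 + 1789/12662*1/16 + 6243/25324*1/16 + 7981/25324*3/16 = 2949/25324 = pi_1  (ok)
  2949/25324*1/4 + 4573/25324*7/16 + 1789/12662*1/8 + 6243/25324*1/16 + 7981/25324*1/8 = 4573/25324 = pi_2  (ok)
  2949/25324*1/16 + 4573/25324*1/16 + 1789/12662*1/16 + 6243/25324*1/16 + 7981/25324*5/16 = 1789/12662 = pi_3  (ok)
  2949/25324*3/8 + 4573/25324*1/8 + 1789/12662*5/16 + 6243/25324*5/16 + 7981/25324*3/16 = 6243/25324 = pi_4  (ok)
  2949/25324*1/8 + 4573/25324*5/16 + 1789/12662*7/16 + 6243/25324*1/2 + 7981/25324*3/16 = 7981/25324 = pi_5  (ok)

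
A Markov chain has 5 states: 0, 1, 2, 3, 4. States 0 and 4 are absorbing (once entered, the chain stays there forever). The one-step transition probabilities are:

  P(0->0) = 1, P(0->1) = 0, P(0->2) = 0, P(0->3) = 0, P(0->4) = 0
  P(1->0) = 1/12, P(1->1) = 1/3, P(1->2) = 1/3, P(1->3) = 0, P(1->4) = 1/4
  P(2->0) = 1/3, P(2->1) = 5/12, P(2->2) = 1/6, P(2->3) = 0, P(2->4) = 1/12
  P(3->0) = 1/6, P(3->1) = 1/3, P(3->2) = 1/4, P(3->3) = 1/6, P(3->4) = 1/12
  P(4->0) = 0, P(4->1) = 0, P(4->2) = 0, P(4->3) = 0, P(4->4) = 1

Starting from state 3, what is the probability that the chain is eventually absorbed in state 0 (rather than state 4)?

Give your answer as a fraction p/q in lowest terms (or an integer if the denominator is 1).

Let a_i = P(absorbed in 0 | start in state i).
Boundary conditions: a_0 = 1, a_4 = 0.
For each transient state i, a_i = sum_j P(i->j) * a_j:
  a_1 = 1/12*a_0 + 1/3*a_1 + 1/3*a_2 + 0*a_3 + 1/4*a_4
  a_2 = 1/3*a_0 + 5/12*a_1 + 1/6*a_2 + 0*a_3 + 1/12*a_4
  a_3 = 1/6*a_0 + 1/3*a_1 + 1/4*a_2 + 1/6*a_3 + 1/12*a_4

Substituting a_0 = 1 and a_4 = 0, rearrange to (I - Q) a = r where r[i] = P(i -> 0):
  [2/3, -1/3, 0] . (a_1, a_2, a_3) = 1/12
  [-5/12, 5/6, 0] . (a_1, a_2, a_3) = 1/3
  [-1/3, -1/4, 5/6] . (a_1, a_2, a_3) = 1/6

Solving yields:
  a_1 = 13/30
  a_2 = 37/60
  a_3 = 67/120

Starting state is 3, so the absorption probability is a_3 = 67/120.

Answer: 67/120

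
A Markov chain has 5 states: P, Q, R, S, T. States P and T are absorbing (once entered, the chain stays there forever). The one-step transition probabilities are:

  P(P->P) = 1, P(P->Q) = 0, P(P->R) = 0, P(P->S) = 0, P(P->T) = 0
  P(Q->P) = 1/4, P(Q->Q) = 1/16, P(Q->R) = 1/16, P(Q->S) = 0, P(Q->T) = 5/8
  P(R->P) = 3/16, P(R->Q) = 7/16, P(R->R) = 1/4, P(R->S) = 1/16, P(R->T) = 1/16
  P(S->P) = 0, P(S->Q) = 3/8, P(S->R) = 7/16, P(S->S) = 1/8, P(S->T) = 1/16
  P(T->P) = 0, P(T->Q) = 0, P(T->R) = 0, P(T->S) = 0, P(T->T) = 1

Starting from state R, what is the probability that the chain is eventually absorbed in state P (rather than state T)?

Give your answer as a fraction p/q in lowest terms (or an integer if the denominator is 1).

Answer: 1046/2311

Derivation:
Let a_i = P(absorbed in P | start in state i).
Boundary conditions: a_P = 1, a_T = 0.
For each transient state i, a_i = sum_j P(i->j) * a_j:
  a_Q = 1/4*a_P + 1/16*a_Q + 1/16*a_R + 0*a_S + 5/8*a_T
  a_R = 3/16*a_P + 7/16*a_Q + 1/4*a_R + 1/16*a_S + 1/16*a_T
  a_S = 0*a_P + 3/8*a_Q + 7/16*a_R + 1/8*a_S + 1/16*a_T

Substituting a_P = 1 and a_T = 0, rearrange to (I - Q) a = r where r[i] = P(i -> P):
  [15/16, -1/16, 0] . (a_Q, a_R, a_S) = 1/4
  [-7/16, 3/4, -1/16] . (a_Q, a_R, a_S) = 3/16
  [-3/8, -7/16, 7/8] . (a_Q, a_R, a_S) = 0

Solving yields:
  a_Q = 686/2311
  a_R = 1046/2311
  a_S = 817/2311

Starting state is R, so the absorption probability is a_R = 1046/2311.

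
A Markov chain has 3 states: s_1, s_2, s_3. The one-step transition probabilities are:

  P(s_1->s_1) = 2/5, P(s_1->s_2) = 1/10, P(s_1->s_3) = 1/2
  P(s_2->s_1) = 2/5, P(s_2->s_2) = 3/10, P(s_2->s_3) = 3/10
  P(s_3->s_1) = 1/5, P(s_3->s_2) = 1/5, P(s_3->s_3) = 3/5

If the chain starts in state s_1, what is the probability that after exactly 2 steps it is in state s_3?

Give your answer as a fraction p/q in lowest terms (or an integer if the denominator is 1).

Answer: 53/100

Derivation:
Computing P^2 by repeated multiplication:
P^1 =
  s_1: [2/5, 1/10, 1/2]
  s_2: [2/5, 3/10, 3/10]
  s_3: [1/5, 1/5, 3/5]
P^2 =
  s_1: [3/10, 17/100, 53/100]
  s_2: [17/50, 19/100, 47/100]
  s_3: [7/25, 1/5, 13/25]

(P^2)[s_1 -> s_3] = 53/100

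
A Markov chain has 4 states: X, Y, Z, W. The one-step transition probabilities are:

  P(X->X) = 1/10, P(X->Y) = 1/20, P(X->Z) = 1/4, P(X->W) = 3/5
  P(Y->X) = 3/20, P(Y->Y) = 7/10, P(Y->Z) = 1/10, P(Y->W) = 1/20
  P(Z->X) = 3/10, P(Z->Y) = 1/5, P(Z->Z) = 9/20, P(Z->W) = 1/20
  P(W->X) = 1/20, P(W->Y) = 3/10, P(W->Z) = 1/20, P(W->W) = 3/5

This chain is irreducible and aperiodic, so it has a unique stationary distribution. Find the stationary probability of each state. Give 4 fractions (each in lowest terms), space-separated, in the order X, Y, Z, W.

The stationary distribution satisfies pi = pi * P, i.e.:
  pi_X = 1/10*pi_X + 3/20*pi_Y + 3/10*pi_Z + 1/20*pi_W
  pi_Y = 1/20*pi_X + 7/10*pi_Y + 1/5*pi_Z + 3/10*pi_W
  pi_Z = 1/4*pi_X + 1/10*pi_Y + 9/20*pi_Z + 1/20*pi_W
  pi_W = 3/5*pi_X + 1/20*pi_Y + 1/20*pi_Z + 3/5*pi_W
with normalization: pi_X + pi_Y + pi_Z + pi_W = 1.

Using the first 3 balance equations plus normalization, the linear system A*pi = b is:
  [-9/10, 3/20, 3/10, 1/20] . pi = 0
  [1/20, -3/10, 1/5, 3/10] . pi = 0
  [1/4, 1/10, -11/20, 1/20] . pi = 0
  [1, 1, 1, 1] . pi = 1

Solving yields:
  pi_X = 376/2695
  pi_Y = 1117/2695
  pi_Z = 443/2695
  pi_W = 69/245

Verification (pi * P):
  376/2695*1/10 + 1117/2695*3/20 + 443/2695*3/10 + 69/245*1/20 = 376/2695 = pi_X  (ok)
  376/2695*1/20 + 1117/2695*7/10 + 443/2695*1/5 + 69/245*3/10 = 1117/2695 = pi_Y  (ok)
  376/2695*1/4 + 1117/2695*1/10 + 443/2695*9/20 + 69/245*1/20 = 443/2695 = pi_Z  (ok)
  376/2695*3/5 + 1117/2695*1/20 + 443/2695*1/20 + 69/245*3/5 = 69/245 = pi_W  (ok)

Answer: 376/2695 1117/2695 443/2695 69/245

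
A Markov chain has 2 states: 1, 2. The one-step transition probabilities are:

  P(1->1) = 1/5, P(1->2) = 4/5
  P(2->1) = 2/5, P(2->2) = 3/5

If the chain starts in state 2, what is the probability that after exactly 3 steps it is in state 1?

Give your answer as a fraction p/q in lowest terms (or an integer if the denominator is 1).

Answer: 42/125

Derivation:
Computing P^3 by repeated multiplication:
P^1 =
  1: [1/5, 4/5]
  2: [2/5, 3/5]
P^2 =
  1: [9/25, 16/25]
  2: [8/25, 17/25]
P^3 =
  1: [41/125, 84/125]
  2: [42/125, 83/125]

(P^3)[2 -> 1] = 42/125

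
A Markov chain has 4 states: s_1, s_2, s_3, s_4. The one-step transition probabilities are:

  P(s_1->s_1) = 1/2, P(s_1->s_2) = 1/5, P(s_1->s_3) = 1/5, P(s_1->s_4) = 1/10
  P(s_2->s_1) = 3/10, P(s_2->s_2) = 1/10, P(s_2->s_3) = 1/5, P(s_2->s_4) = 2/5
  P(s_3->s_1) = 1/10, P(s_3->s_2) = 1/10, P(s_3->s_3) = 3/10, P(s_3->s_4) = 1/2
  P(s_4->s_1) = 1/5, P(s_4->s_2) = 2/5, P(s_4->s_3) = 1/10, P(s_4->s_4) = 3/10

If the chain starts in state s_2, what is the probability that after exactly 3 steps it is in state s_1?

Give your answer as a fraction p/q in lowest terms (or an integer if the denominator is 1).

Computing P^3 by repeated multiplication:
P^1 =
  s_1: [1/2, 1/5, 1/5, 1/10]
  s_2: [3/10, 1/10, 1/5, 2/5]
  s_3: [1/10, 1/10, 3/10, 1/2]
  s_4: [1/5, 2/5, 1/10, 3/10]
P^2 =
  s_1: [7/20, 9/50, 21/100, 13/50]
  s_2: [7/25, 1/4, 9/50, 29/100]
  s_3: [21/100, 13/50, 9/50, 7/20]
  s_4: [29/100, 21/100, 9/50, 8/25]
P^3 =
  s_1: [151/500, 213/1000, 39/200, 29/100]
  s_2: [291/1000, 43/200, 189/1000, 61/200]
  s_3: [271/1000, 113/500, 183/1000, 8/25]
  s_4: [29/100, 9/40, 93/500, 299/1000]

(P^3)[s_2 -> s_1] = 291/1000

Answer: 291/1000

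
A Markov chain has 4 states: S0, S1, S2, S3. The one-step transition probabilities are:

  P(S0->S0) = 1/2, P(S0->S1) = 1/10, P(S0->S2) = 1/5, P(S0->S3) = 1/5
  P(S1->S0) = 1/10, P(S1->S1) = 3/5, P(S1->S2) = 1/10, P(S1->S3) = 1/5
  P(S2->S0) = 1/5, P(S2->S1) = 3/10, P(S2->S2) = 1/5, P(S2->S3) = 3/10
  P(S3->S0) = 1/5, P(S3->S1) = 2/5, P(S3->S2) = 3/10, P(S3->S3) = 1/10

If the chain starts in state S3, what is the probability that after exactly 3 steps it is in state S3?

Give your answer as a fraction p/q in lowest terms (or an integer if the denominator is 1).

Computing P^3 by repeated multiplication:
P^1 =
  S0: [1/2, 1/10, 1/5, 1/5]
  S1: [1/10, 3/5, 1/10, 1/5]
  S2: [1/5, 3/10, 1/5, 3/10]
  S3: [1/5, 2/5, 3/10, 1/10]
P^2 =
  S0: [17/50, 1/4, 21/100, 1/5]
  S1: [17/100, 12/25, 4/25, 19/100]
  S2: [23/100, 19/50, 1/5, 19/100]
  S3: [11/50, 39/100, 17/100, 11/50]
P^3 =
  S0: [277/1000, 327/1000, 39/200, 201/1000]
  S1: [203/1000, 429/1000, 171/1000, 197/1000]
  S2: [231/1000, 387/1000, 181/1000, 201/1000]
  S3: [227/1000, 79/200, 183/1000, 39/200]

(P^3)[S3 -> S3] = 39/200

Answer: 39/200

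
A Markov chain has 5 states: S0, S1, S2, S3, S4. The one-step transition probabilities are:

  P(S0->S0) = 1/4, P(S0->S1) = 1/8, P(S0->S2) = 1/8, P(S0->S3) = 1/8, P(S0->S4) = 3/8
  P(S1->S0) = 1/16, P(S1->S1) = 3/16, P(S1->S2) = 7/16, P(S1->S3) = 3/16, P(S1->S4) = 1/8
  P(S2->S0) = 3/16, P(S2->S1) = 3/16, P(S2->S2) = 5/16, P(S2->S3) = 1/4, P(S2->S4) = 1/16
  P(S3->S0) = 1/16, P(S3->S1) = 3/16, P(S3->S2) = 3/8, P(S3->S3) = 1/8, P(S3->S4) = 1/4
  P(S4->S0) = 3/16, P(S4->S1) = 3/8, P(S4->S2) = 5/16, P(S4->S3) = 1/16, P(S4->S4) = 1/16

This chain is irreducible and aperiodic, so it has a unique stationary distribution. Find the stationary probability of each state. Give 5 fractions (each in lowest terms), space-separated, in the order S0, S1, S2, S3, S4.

The stationary distribution satisfies pi = pi * P, i.e.:
  pi_S0 = 1/4*pi_S0 + 1/16*pi_S1 + 3/16*pi_S2 + 1/16*pi_S3 + 3/16*pi_S4
  pi_S1 = 1/8*pi_S0 + 3/16*pi_S1 + 3/16*pi_S2 + 3/16*pi_S3 + 3/8*pi_S4
  pi_S2 = 1/8*pi_S0 + 7/16*pi_S1 + 5/16*pi_S2 + 3/8*pi_S3 + 5/16*pi_S4
  pi_S3 = 1/8*pi_S0 + 3/16*pi_S1 + 1/4*pi_S2 + 1/8*pi_S3 + 1/16*pi_S4
  pi_S4 = 3/8*pi_S0 + 1/8*pi_S1 + 1/16*pi_S2 + 1/4*pi_S3 + 1/16*pi_S4
with normalization: pi_S0 + pi_S1 + pi_S2 + pi_S3 + pi_S4 = 1.

Using the first 4 balance equations plus normalization, the linear system A*pi = b is:
  [-3/4, 1/16, 3/16, 1/16, 3/16] . pi = 0
  [1/8, -13/16, 3/16, 3/16, 3/8] . pi = 0
  [1/8, 7/16, -11/16, 3/8, 5/16] . pi = 0
  [1/8, 3/16, 1/4, -7/8, 1/16] . pi = 0
  [1, 1, 1, 1, 1] . pi = 1

Solving yields:
  pi_S0 = 10351/69031
  pi_S1 = 14288/69031
  pi_S2 = 22144/69031
  pi_S3 = 11626/69031
  pi_S4 = 10622/69031

Verification (pi * P):
  10351/69031*1/4 + 14288/69031*1/16 + 22144/69031*3/16 + 11626/69031*1/16 + 10622/69031*3/16 = 10351/69031 = pi_S0  (ok)
  10351/69031*1/8 + 14288/69031*3/16 + 22144/69031*3/16 + 11626/69031*3/16 + 10622/69031*3/8 = 14288/69031 = pi_S1  (ok)
  10351/69031*1/8 + 14288/69031*7/16 + 22144/69031*5/16 + 11626/69031*3/8 + 10622/69031*5/16 = 22144/69031 = pi_S2  (ok)
  10351/69031*1/8 + 14288/69031*3/16 + 22144/69031*1/4 + 11626/69031*1/8 + 10622/69031*1/16 = 11626/69031 = pi_S3  (ok)
  10351/69031*3/8 + 14288/69031*1/8 + 22144/69031*1/16 + 11626/69031*1/4 + 10622/69031*1/16 = 10622/69031 = pi_S4  (ok)

Answer: 10351/69031 14288/69031 22144/69031 11626/69031 10622/69031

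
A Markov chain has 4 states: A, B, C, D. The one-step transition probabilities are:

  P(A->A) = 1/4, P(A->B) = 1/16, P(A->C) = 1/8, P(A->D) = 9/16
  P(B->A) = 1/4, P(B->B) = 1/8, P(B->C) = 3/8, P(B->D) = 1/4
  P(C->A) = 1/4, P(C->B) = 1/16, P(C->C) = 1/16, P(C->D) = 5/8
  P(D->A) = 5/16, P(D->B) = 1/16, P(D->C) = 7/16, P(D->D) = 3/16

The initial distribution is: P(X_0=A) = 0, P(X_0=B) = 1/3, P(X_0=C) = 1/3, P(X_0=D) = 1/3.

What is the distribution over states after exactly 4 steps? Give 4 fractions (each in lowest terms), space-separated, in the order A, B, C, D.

Propagating the distribution step by step (d_{t+1} = d_t * P):
d_0 = (A=0, B=1/3, C=1/3, D=1/3)
  d_1[A] = 0*1/4 + 1/3*1/4 + 1/3*1/4 + 1/3*5/16 = 13/48
  d_1[B] = 0*1/16 + 1/3*1/8 + 1/3*1/16 + 1/3*1/16 = 1/12
  d_1[C] = 0*1/8 + 1/3*3/8 + 1/3*1/16 + 1/3*7/16 = 7/24
  d_1[D] = 0*9/16 + 1/3*1/4 + 1/3*5/8 + 1/3*3/16 = 17/48
d_1 = (A=13/48, B=1/12, C=7/24, D=17/48)
  d_2[A] = 13/48*1/4 + 1/12*1/4 + 7/24*1/4 + 17/48*5/16 = 209/768
  d_2[B] = 13/48*1/16 + 1/12*1/8 + 7/24*1/16 + 17/48*1/16 = 13/192
  d_2[C] = 13/48*1/8 + 1/12*3/8 + 7/24*1/16 + 17/48*7/16 = 61/256
  d_2[D] = 13/48*9/16 + 1/12*1/4 + 7/24*5/8 + 17/48*3/16 = 27/64
d_2 = (A=209/768, B=13/192, C=61/256, D=27/64)
  d_3[A] = 209/768*1/4 + 13/192*1/4 + 61/256*1/4 + 27/64*5/16 = 283/1024
  d_3[B] = 209/768*1/16 + 13/192*1/8 + 61/256*1/16 + 27/64*1/16 = 205/3072
  d_3[C] = 209/768*1/8 + 13/192*3/8 + 61/256*1/16 + 27/64*7/16 = 3181/12288
  d_3[D] = 209/768*9/16 + 13/192*1/4 + 61/256*5/8 + 27/64*3/16 = 4891/12288
d_3 = (A=283/1024, B=205/3072, C=3181/12288, D=4891/12288)
  d_4[A] = 283/1024*1/4 + 205/3072*1/4 + 3181/12288*1/4 + 4891/12288*5/16 = 54043/196608
  d_4[B] = 283/1024*1/16 + 205/3072*1/8 + 3181/12288*1/16 + 4891/12288*1/16 = 3277/49152
  d_4[C] = 283/1024*1/8 + 205/3072*3/8 + 3181/12288*1/16 + 4891/12288*7/16 = 24565/98304
  d_4[D] = 283/1024*9/16 + 205/3072*1/4 + 3181/12288*5/8 + 4891/12288*3/16 = 80327/196608
d_4 = (A=54043/196608, B=3277/49152, C=24565/98304, D=80327/196608)

Answer: 54043/196608 3277/49152 24565/98304 80327/196608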